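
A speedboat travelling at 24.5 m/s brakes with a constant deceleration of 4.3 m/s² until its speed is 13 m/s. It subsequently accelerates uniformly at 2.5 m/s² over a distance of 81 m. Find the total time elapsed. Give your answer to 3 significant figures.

7.06 s

Phase 1 (decelerating): v₀ = 24.5 m/s, a = -4.3 m/s².
v = v₀ + at → t = (13 − 24.5) / -4.3 = 2.67 s
v² = v₀² + 2aΔx → Δx = (13² − 24.5²)/(2·-4.3) = 50.1 m

Phase 2 (accelerating): v₀ = 13.0 m/s, a = 2.5 m/s².
v² = v₀² + 2aΔx = 13.0² + 2·2.5·81 = 574 → v = 24.0 m/s
t = (v − v₀)/a = (24.0 − 13.0)/2.5 = 4.38 s
Total time = 2.67 + 4.38 = 7.06 s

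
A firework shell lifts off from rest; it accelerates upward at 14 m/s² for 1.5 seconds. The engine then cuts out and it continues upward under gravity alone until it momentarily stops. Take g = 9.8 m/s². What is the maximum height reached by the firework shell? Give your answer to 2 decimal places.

Phase 1 (powered ascent): v₀ = 0 m/s, a = 14 m/s².
v = v₀ + at = 0 + (14)(1.5) = 21.0 m/s
Δx = v₀t + ½at² = 0·1.5 + 0.5·14·1.5² = 15.8 m

Phase 2 (coasting upward): v₀ = 21.0 m/s, a = -9.8 m/s².
v = v₀ + at → t = (0 − 21.0) / -9.8 = 2.14 s
v² = v₀² + 2aΔx → Δx = (0² − 21.0²)/(2·-9.8) = 22.5 m
Maximum height = 15.8 + 22.5 = 38.2 m

38.25 m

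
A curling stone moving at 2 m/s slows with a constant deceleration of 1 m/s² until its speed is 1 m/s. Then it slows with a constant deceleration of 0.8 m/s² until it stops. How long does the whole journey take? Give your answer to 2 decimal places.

2.25 s

Phase 1 (decelerating): v₀ = 2.00 m/s, a = -1 m/s².
v = v₀ + at → t = (1 − 2.00) / -1 = 1.00 s
v² = v₀² + 2aΔx → Δx = (1² − 2.00²)/(2·-1) = 1.50 m

Phase 2 (decelerating): v₀ = 1.00 m/s, a = -0.8 m/s².
v = v₀ + at → t = (0 − 1.00) / -0.8 = 1.25 s
v² = v₀² + 2aΔx → Δx = (0² − 1.00²)/(2·-0.8) = 0.625 m
Total time = 1.00 + 1.25 = 2.25 s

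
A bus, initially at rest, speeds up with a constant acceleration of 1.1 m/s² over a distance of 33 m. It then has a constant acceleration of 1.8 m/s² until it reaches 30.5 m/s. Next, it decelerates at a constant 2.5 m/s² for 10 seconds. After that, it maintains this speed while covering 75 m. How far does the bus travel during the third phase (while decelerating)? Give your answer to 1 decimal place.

180.0 m

Phase 1 (accelerating): v₀ = 0 m/s, a = 1.1 m/s².
v² = v₀² + 2aΔx = 0² + 2·1.1·33 = 72.6 → v = 8.52 m/s
t = (v − v₀)/a = (8.52 − 0)/1.1 = 7.75 s

Phase 2 (accelerating): v₀ = 8.52 m/s, a = 1.8 m/s².
v = v₀ + at → t = (30.5 − 8.52) / 1.8 = 12.2 s
v² = v₀² + 2aΔx → Δx = (30.5² − 8.52²)/(2·1.8) = 238 m

Phase 3 (decelerating): v₀ = 30.5 m/s, a = -2.5 m/s².
v = v₀ + at = 30.5 + (-2.5)(10) = 5.50 m/s
Δx = v₀t + ½at² = 30.5·10 + 0.5·-2.5·10² = 180 m
Distance in phase 3 = 180 m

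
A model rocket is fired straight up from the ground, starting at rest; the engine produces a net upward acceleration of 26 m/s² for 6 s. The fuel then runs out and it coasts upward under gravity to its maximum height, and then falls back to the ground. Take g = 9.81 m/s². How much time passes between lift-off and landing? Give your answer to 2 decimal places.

Phase 1 (powered ascent): v₀ = 0 m/s, a = 26 m/s².
v = v₀ + at = 0 + (26)(6) = 156 m/s
Δx = v₀t + ½at² = 0·6 + 0.5·26·6² = 468 m

Phase 2 (coasting upward): v₀ = 156 m/s, a = -9.81 m/s².
v = v₀ + at → t = (0 − 156) / -9.81 = 15.9 s
v² = v₀² + 2aΔx → Δx = (0² − 156²)/(2·-9.81) = 1240 m

Phase 3 (free fall): v₀ = 0 m/s, a = -9.81 m/s².
Falls 1710 m from rest: t = √(2·1710/9.81) = 18.7 s; v = g·t = 183 m/s.
Total time = 6.00 + 15.9 + 18.7 = 40.6 s

40.56 s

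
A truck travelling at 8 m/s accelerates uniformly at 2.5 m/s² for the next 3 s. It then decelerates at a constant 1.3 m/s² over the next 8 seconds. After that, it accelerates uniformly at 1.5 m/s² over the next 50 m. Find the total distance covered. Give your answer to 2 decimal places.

Phase 1 (accelerating): v₀ = 8.00 m/s, a = 2.5 m/s².
v = v₀ + at = 8.00 + (2.5)(3) = 15.5 m/s
Δx = v₀t + ½at² = 8.00·3 + 0.5·2.5·3² = 35.2 m

Phase 2 (decelerating): v₀ = 15.5 m/s, a = -1.3 m/s².
v = v₀ + at = 15.5 + (-1.3)(8) = 5.10 m/s
Δx = v₀t + ½at² = 15.5·8 + 0.5·-1.3·8² = 82.4 m

Phase 3 (accelerating): v₀ = 5.10 m/s, a = 1.5 m/s².
v² = v₀² + 2aΔx = 5.10² + 2·1.5·50 = 176 → v = 13.3 m/s
t = (v − v₀)/a = (13.3 − 5.10)/1.5 = 5.44 s
Total distance = 35.2 + 82.4 + 50.0 = 168 m

167.65 m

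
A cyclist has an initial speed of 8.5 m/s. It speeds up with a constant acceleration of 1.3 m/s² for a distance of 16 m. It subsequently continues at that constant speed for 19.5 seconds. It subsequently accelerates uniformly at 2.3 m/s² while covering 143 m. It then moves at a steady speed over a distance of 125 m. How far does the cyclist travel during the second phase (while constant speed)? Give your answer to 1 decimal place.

Phase 1 (accelerating): v₀ = 8.50 m/s, a = 1.3 m/s².
v² = v₀² + 2aΔx = 8.50² + 2·1.3·16 = 114 → v = 10.7 m/s
t = (v − v₀)/a = (10.7 − 8.50)/1.3 = 1.67 s

Phase 2 (constant speed): v₀ = 10.7 m/s, a = 0 m/s².
v = v₀ + at = 10.7 + (0)(19.5) = 10.7 m/s
Δx = v₀t + ½at² = 10.7·19.5 + 0.5·0·19.5² = 208 m
Distance in phase 2 = 208 m

208.1 m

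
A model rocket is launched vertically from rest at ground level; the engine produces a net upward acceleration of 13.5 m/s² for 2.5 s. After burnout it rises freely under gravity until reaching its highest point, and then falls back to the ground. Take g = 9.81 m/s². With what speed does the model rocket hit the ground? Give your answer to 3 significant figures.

Phase 1 (powered ascent): v₀ = 0 m/s, a = 13.5 m/s².
v = v₀ + at = 0 + (13.5)(2.5) = 33.8 m/s
Δx = v₀t + ½at² = 0·2.5 + 0.5·13.5·2.5² = 42.2 m

Phase 2 (coasting upward): v₀ = 33.8 m/s, a = -9.81 m/s².
v = v₀ + at → t = (0 − 33.8) / -9.81 = 3.44 s
v² = v₀² + 2aΔx → Δx = (0² − 33.8²)/(2·-9.81) = 58.1 m

Phase 3 (free fall): v₀ = 0 m/s, a = -9.81 m/s².
Falls 100 m from rest: t = √(2·100/9.81) = 4.52 s; v = g·t = 44.3 m/s.
Impact speed = 44.3 m/s

44.3 m/s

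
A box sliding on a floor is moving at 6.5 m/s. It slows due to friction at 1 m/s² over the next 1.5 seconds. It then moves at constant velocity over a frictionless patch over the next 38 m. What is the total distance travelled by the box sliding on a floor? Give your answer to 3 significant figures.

Phase 1 (decelerating): v₀ = 6.50 m/s, a = -1 m/s².
v = v₀ + at = 6.50 + (-1)(1.5) = 5.00 m/s
Δx = v₀t + ½at² = 6.50·1.5 + 0.5·-1·1.5² = 8.62 m

Phase 2 (constant speed): v₀ = 5.00 m/s, a = 0 m/s².
Constant speed: t = d/v = 38/5.00 = 7.60 s
Total distance = 8.62 + 38.0 = 46.6 m

46.6 m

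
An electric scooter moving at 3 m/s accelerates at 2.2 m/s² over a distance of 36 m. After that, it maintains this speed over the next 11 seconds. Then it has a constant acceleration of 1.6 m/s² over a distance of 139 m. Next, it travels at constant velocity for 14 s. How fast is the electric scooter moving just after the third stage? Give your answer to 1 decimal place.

24.7 m/s

Phase 1 (accelerating): v₀ = 3.00 m/s, a = 2.2 m/s².
v² = v₀² + 2aΔx = 3.00² + 2·2.2·36 = 167 → v = 12.9 m/s
t = (v − v₀)/a = (12.9 − 3.00)/2.2 = 4.52 s

Phase 2 (constant speed): v₀ = 12.9 m/s, a = 0 m/s².
v = v₀ + at = 12.9 + (0)(11) = 12.9 m/s
Δx = v₀t + ½at² = 12.9·11 + 0.5·0·11² = 142 m

Phase 3 (accelerating): v₀ = 12.9 m/s, a = 1.6 m/s².
v² = v₀² + 2aΔx = 12.9² + 2·1.6·139 = 612 → v = 24.7 m/s
t = (v − v₀)/a = (24.7 − 12.9)/1.6 = 7.38 s
Speed at end of phase 3 = 24.7 m/s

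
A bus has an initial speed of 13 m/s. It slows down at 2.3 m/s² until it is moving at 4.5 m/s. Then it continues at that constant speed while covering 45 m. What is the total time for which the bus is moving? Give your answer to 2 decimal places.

Phase 1 (decelerating): v₀ = 13.0 m/s, a = -2.3 m/s².
v = v₀ + at → t = (4.5 − 13.0) / -2.3 = 3.70 s
v² = v₀² + 2aΔx → Δx = (4.5² − 13.0²)/(2·-2.3) = 32.3 m

Phase 2 (constant speed): v₀ = 4.50 m/s, a = 0 m/s².
Constant speed: t = d/v = 45/4.50 = 10.0 s
Total time = 3.70 + 10.0 = 13.7 s

13.70 s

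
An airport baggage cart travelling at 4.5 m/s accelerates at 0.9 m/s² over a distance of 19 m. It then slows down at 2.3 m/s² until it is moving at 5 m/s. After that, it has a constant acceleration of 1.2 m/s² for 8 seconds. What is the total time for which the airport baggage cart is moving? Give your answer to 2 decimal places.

Phase 1 (accelerating): v₀ = 4.50 m/s, a = 0.9 m/s².
v² = v₀² + 2aΔx = 4.50² + 2·0.9·19 = 54.5 → v = 7.38 m/s
t = (v − v₀)/a = (7.38 − 4.50)/0.9 = 3.20 s

Phase 2 (decelerating): v₀ = 7.38 m/s, a = -2.3 m/s².
v = v₀ + at → t = (5 − 7.38) / -2.3 = 1.03 s
v² = v₀² + 2aΔx → Δx = (5² − 7.38²)/(2·-2.3) = 6.40 m

Phase 3 (accelerating): v₀ = 5.00 m/s, a = 1.2 m/s².
v = v₀ + at = 5.00 + (1.2)(8) = 14.6 m/s
Δx = v₀t + ½at² = 5.00·8 + 0.5·1.2·8² = 78.4 m
Total time = 3.20 + 1.03 + 8.00 = 12.2 s

12.23 s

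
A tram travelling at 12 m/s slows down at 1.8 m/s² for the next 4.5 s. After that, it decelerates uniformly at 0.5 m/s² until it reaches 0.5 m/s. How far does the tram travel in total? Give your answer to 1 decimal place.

Phase 1 (decelerating): v₀ = 12.0 m/s, a = -1.8 m/s².
v = v₀ + at = 12.0 + (-1.8)(4.5) = 3.90 m/s
Δx = v₀t + ½at² = 12.0·4.5 + 0.5·-1.8·4.5² = 35.8 m

Phase 2 (decelerating): v₀ = 3.90 m/s, a = -0.5 m/s².
v = v₀ + at → t = (0.5 − 3.90) / -0.5 = 6.80 s
v² = v₀² + 2aΔx → Δx = (0.5² − 3.90²)/(2·-0.5) = 15.0 m
Total distance = 35.8 + 15.0 = 50.7 m

50.7 m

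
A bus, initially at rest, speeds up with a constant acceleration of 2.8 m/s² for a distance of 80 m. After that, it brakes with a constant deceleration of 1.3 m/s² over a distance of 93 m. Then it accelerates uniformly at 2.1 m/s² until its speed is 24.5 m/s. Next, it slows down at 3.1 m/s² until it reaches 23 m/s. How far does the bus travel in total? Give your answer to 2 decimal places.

278.31 m

Phase 1 (accelerating): v₀ = 0 m/s, a = 2.8 m/s².
v² = v₀² + 2aΔx = 0² + 2·2.8·80 = 448 → v = 21.2 m/s
t = (v − v₀)/a = (21.2 − 0)/2.8 = 7.56 s

Phase 2 (decelerating): v₀ = 21.2 m/s, a = -1.3 m/s².
v² = v₀² + 2aΔx = 21.2² + 2·-1.3·93 = 206 → v = 14.4 m/s
t = (v − v₀)/a = (14.4 − 21.2)/-1.3 = 5.24 s

Phase 3 (accelerating): v₀ = 14.4 m/s, a = 2.1 m/s².
v = v₀ + at → t = (24.5 − 14.4) / 2.1 = 4.83 s
v² = v₀² + 2aΔx → Δx = (24.5² − 14.4²)/(2·2.1) = 93.8 m

Phase 4 (decelerating): v₀ = 24.5 m/s, a = -3.1 m/s².
v = v₀ + at → t = (23 − 24.5) / -3.1 = 0.484 s
v² = v₀² + 2aΔx → Δx = (23² − 24.5²)/(2·-3.1) = 11.5 m
Total distance = 80.0 + 93.0 + 93.8 + 11.5 = 278 m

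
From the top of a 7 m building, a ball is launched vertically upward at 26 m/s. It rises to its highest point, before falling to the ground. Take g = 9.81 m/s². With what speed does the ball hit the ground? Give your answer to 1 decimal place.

Phase 1 (rising): v₀ = 26.0 m/s, a = -9.81 m/s².
v = v₀ + at → t = (0 − 26.0) / -9.81 = 2.65 s
v² = v₀² + 2aΔx → Δx = (0² − 26.0²)/(2·-9.81) = 34.5 m

Phase 2 (falling): v₀ = 0 m/s, a = -9.81 m/s².
Falls 41.5 m from rest: t = √(2·41.5/9.81) = 2.91 s; v = g·t = 28.5 m/s.
Final speed = 28.5 m/s

28.5 m/s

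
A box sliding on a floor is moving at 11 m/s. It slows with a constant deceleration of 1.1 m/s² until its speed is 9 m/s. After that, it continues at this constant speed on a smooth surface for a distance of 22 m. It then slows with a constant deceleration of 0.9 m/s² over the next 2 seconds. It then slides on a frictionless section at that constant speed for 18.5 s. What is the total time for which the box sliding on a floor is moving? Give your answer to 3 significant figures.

Phase 1 (decelerating): v₀ = 11.0 m/s, a = -1.1 m/s².
v = v₀ + at → t = (9 − 11.0) / -1.1 = 1.82 s
v² = v₀² + 2aΔx → Δx = (9² − 11.0²)/(2·-1.1) = 18.2 m

Phase 2 (constant speed): v₀ = 9.00 m/s, a = 0 m/s².
Constant speed: t = d/v = 22/9.00 = 2.44 s

Phase 3 (decelerating): v₀ = 9.00 m/s, a = -0.9 m/s².
v = v₀ + at = 9.00 + (-0.9)(2) = 7.20 m/s
Δx = v₀t + ½at² = 9.00·2 + 0.5·-0.9·2² = 16.2 m

Phase 4 (constant speed): v₀ = 7.20 m/s, a = 0 m/s².
v = v₀ + at = 7.20 + (0)(18.5) = 7.20 m/s
Δx = v₀t + ½at² = 7.20·18.5 + 0.5·0·18.5² = 133 m
Total time = 1.82 + 2.44 + 2.00 + 18.5 = 24.8 s

24.8 s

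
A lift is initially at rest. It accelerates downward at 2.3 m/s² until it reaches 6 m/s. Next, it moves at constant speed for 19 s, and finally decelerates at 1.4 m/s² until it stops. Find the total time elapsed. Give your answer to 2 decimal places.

Phase 1 (accelerating): v₀ = 0 m/s, a = 2.3 m/s².
v = v₀ + at → t = (6 − 0) / 2.3 = 2.61 s
v² = v₀² + 2aΔx → Δx = (6² − 0²)/(2·2.3) = 7.83 m

Phase 2 (constant speed): v₀ = 6.00 m/s, a = 0 m/s².
v = v₀ + at = 6.00 + (0)(19) = 6.00 m/s
Δx = v₀t + ½at² = 6.00·19 + 0.5·0·19² = 114 m

Phase 3 (decelerating): v₀ = 6.00 m/s, a = -1.4 m/s².
v = v₀ + at → t = (0 − 6.00) / -1.4 = 4.29 s
v² = v₀² + 2aΔx → Δx = (0² − 6.00²)/(2·-1.4) = 12.9 m
Total time = 2.61 + 19.0 + 4.29 = 25.9 s

25.89 s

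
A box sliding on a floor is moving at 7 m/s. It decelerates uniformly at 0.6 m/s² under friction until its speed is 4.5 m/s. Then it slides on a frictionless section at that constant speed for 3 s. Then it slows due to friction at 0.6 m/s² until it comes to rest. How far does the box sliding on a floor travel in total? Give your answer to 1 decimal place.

Phase 1 (decelerating): v₀ = 7.00 m/s, a = -0.6 m/s².
v = v₀ + at → t = (4.5 − 7.00) / -0.6 = 4.17 s
v² = v₀² + 2aΔx → Δx = (4.5² − 7.00²)/(2·-0.6) = 24.0 m

Phase 2 (constant speed): v₀ = 4.50 m/s, a = 0 m/s².
v = v₀ + at = 4.50 + (0)(3) = 4.50 m/s
Δx = v₀t + ½at² = 4.50·3 + 0.5·0·3² = 13.5 m

Phase 3 (decelerating): v₀ = 4.50 m/s, a = -0.6 m/s².
v = v₀ + at → t = (0 − 4.50) / -0.6 = 7.50 s
v² = v₀² + 2aΔx → Δx = (0² − 4.50²)/(2·-0.6) = 16.9 m
Total distance = 24.0 + 13.5 + 16.9 = 54.3 m

54.3 m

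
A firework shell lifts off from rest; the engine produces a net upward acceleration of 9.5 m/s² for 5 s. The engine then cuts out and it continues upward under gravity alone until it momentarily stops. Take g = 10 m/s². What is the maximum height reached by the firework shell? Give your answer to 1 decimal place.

231.6 m

Phase 1 (powered ascent): v₀ = 0 m/s, a = 9.5 m/s².
v = v₀ + at = 0 + (9.5)(5) = 47.5 m/s
Δx = v₀t + ½at² = 0·5 + 0.5·9.5·5² = 119 m

Phase 2 (coasting upward): v₀ = 47.5 m/s, a = -10 m/s².
v = v₀ + at → t = (0 − 47.5) / -10 = 4.75 s
v² = v₀² + 2aΔx → Δx = (0² − 47.5²)/(2·-10) = 113 m
Maximum height = 119 + 113 = 232 m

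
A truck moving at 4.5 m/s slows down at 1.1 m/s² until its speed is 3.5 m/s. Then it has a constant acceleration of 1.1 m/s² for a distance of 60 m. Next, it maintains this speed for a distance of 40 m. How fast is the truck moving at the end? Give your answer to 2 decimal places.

Phase 1 (decelerating): v₀ = 4.50 m/s, a = -1.1 m/s².
v = v₀ + at → t = (3.5 − 4.50) / -1.1 = 0.909 s
v² = v₀² + 2aΔx → Δx = (3.5² − 4.50²)/(2·-1.1) = 3.64 m

Phase 2 (accelerating): v₀ = 3.50 m/s, a = 1.1 m/s².
v² = v₀² + 2aΔx = 3.50² + 2·1.1·60 = 144 → v = 12.0 m/s
t = (v − v₀)/a = (12.0 − 3.50)/1.1 = 7.74 s

Phase 3 (constant speed): v₀ = 12.0 m/s, a = 0 m/s².
Constant speed: t = d/v = 40/12.0 = 3.33 s
Final speed = 12.0 m/s

12.01 m/s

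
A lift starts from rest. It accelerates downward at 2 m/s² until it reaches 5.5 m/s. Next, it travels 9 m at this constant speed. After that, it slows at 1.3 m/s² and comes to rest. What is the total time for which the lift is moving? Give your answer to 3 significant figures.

8.62 s

Phase 1 (accelerating): v₀ = 0 m/s, a = 2 m/s².
v = v₀ + at → t = (5.5 − 0) / 2 = 2.75 s
v² = v₀² + 2aΔx → Δx = (5.5² − 0²)/(2·2) = 7.56 m

Phase 2 (constant speed): v₀ = 5.50 m/s, a = 0 m/s².
Constant speed: t = d/v = 9/5.50 = 1.64 s

Phase 3 (decelerating): v₀ = 5.50 m/s, a = -1.3 m/s².
v = v₀ + at → t = (0 − 5.50) / -1.3 = 4.23 s
v² = v₀² + 2aΔx → Δx = (0² − 5.50²)/(2·-1.3) = 11.6 m
Total time = 2.75 + 1.64 + 4.23 = 8.62 s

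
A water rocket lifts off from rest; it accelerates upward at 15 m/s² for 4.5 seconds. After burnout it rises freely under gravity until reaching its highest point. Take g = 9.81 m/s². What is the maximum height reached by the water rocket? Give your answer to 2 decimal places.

384.10 m

Phase 1 (powered ascent): v₀ = 0 m/s, a = 15 m/s².
v = v₀ + at = 0 + (15)(4.5) = 67.5 m/s
Δx = v₀t + ½at² = 0·4.5 + 0.5·15·4.5² = 152 m

Phase 2 (coasting upward): v₀ = 67.5 m/s, a = -9.81 m/s².
v = v₀ + at → t = (0 − 67.5) / -9.81 = 6.88 s
v² = v₀² + 2aΔx → Δx = (0² − 67.5²)/(2·-9.81) = 232 m
Maximum height = 152 + 232 = 384 m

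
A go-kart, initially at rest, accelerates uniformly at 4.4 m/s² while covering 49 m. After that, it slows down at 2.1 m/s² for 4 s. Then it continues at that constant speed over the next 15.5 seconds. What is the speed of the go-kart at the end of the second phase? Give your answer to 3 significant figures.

Phase 1 (accelerating): v₀ = 0 m/s, a = 4.4 m/s².
v² = v₀² + 2aΔx = 0² + 2·4.4·49 = 431 → v = 20.8 m/s
t = (v − v₀)/a = (20.8 − 0)/4.4 = 4.72 s

Phase 2 (decelerating): v₀ = 20.8 m/s, a = -2.1 m/s².
v = v₀ + at = 20.8 + (-2.1)(4) = 12.4 m/s
Δx = v₀t + ½at² = 20.8·4 + 0.5·-2.1·4² = 66.3 m
Speed at end of phase 2 = 12.4 m/s

12.4 m/s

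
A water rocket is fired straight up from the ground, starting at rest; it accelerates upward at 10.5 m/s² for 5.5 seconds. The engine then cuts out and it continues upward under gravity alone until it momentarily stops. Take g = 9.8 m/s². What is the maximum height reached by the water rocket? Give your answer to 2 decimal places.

Phase 1 (powered ascent): v₀ = 0 m/s, a = 10.5 m/s².
v = v₀ + at = 0 + (10.5)(5.5) = 57.8 m/s
Δx = v₀t + ½at² = 0·5.5 + 0.5·10.5·5.5² = 159 m

Phase 2 (coasting upward): v₀ = 57.8 m/s, a = -9.8 m/s².
v = v₀ + at → t = (0 − 57.8) / -9.8 = 5.89 s
v² = v₀² + 2aΔx → Δx = (0² − 57.8²)/(2·-9.8) = 170 m
Maximum height = 159 + 170 = 329 m

328.97 m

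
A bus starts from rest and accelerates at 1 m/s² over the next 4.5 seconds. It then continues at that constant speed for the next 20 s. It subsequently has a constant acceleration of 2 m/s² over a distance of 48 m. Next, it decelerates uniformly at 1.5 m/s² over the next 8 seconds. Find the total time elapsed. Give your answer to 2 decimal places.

37.53 s

Phase 1 (accelerating): v₀ = 0 m/s, a = 1 m/s².
v = v₀ + at = 0 + (1)(4.5) = 4.50 m/s
Δx = v₀t + ½at² = 0·4.5 + 0.5·1·4.5² = 10.1 m

Phase 2 (constant speed): v₀ = 4.50 m/s, a = 0 m/s².
v = v₀ + at = 4.50 + (0)(20) = 4.50 m/s
Δx = v₀t + ½at² = 4.50·20 + 0.5·0·20² = 90.0 m

Phase 3 (accelerating): v₀ = 4.50 m/s, a = 2 m/s².
v² = v₀² + 2aΔx = 4.50² + 2·2·48 = 212 → v = 14.6 m/s
t = (v − v₀)/a = (14.6 − 4.50)/2 = 5.03 s

Phase 4 (decelerating): v₀ = 14.6 m/s, a = -1.5 m/s².
v = v₀ + at = 14.6 + (-1.5)(8) = 2.57 m/s
Δx = v₀t + ½at² = 14.6·8 + 0.5·-1.5·8² = 68.6 m
Total time = 4.50 + 20.0 + 5.03 + 8.00 = 37.5 s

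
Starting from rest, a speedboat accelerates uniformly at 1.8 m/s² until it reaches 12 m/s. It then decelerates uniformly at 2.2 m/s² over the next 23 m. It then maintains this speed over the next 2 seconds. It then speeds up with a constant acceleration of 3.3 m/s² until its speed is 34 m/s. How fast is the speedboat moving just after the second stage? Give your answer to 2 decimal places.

6.54 m/s

Phase 1 (accelerating): v₀ = 0 m/s, a = 1.8 m/s².
v = v₀ + at → t = (12 − 0) / 1.8 = 6.67 s
v² = v₀² + 2aΔx → Δx = (12² − 0²)/(2·1.8) = 40.0 m

Phase 2 (decelerating): v₀ = 12.0 m/s, a = -2.2 m/s².
v² = v₀² + 2aΔx = 12.0² + 2·-2.2·23 = 42.8 → v = 6.54 m/s
t = (v − v₀)/a = (6.54 − 12.0)/-2.2 = 2.48 s
Speed at end of phase 2 = 6.54 m/s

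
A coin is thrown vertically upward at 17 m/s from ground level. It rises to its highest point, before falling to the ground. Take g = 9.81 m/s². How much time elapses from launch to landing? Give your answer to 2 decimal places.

3.47 s

Phase 1 (rising): v₀ = 17.0 m/s, a = -9.81 m/s².
v = v₀ + at → t = (0 − 17.0) / -9.81 = 1.73 s
v² = v₀² + 2aΔx → Δx = (0² − 17.0²)/(2·-9.81) = 14.7 m

Phase 2 (falling): v₀ = 0 m/s, a = -9.81 m/s².
Falls 14.7 m from rest: t = √(2·14.7/9.81) = 1.73 s; v = g·t = 17.0 m/s.
Total time = 1.73 + 1.73 = 3.47 s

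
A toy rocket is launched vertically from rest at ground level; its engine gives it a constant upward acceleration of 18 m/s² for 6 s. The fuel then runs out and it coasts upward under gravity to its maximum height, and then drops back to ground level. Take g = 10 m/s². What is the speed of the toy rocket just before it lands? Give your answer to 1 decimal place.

Phase 1 (powered ascent): v₀ = 0 m/s, a = 18 m/s².
v = v₀ + at = 0 + (18)(6) = 108 m/s
Δx = v₀t + ½at² = 0·6 + 0.5·18·6² = 324 m

Phase 2 (coasting upward): v₀ = 108 m/s, a = -10 m/s².
v = v₀ + at → t = (0 − 108) / -10 = 10.8 s
v² = v₀² + 2aΔx → Δx = (0² − 108²)/(2·-10) = 583 m

Phase 3 (free fall): v₀ = 0 m/s, a = -10 m/s².
Falls 907 m from rest: t = √(2·907/10) = 13.5 s; v = g·t = 135 m/s.
Impact speed = 135 m/s

134.7 m/s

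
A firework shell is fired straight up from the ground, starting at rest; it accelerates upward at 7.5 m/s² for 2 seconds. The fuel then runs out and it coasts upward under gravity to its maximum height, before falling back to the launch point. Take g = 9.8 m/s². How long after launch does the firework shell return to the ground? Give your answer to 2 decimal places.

Phase 1 (powered ascent): v₀ = 0 m/s, a = 7.5 m/s².
v = v₀ + at = 0 + (7.5)(2) = 15.0 m/s
Δx = v₀t + ½at² = 0·2 + 0.5·7.5·2² = 15.0 m

Phase 2 (coasting upward): v₀ = 15.0 m/s, a = -9.8 m/s².
v = v₀ + at → t = (0 − 15.0) / -9.8 = 1.53 s
v² = v₀² + 2aΔx → Δx = (0² − 15.0²)/(2·-9.8) = 11.5 m

Phase 3 (free fall): v₀ = 0 m/s, a = -9.8 m/s².
Falls 26.5 m from rest: t = √(2·26.5/9.8) = 2.32 s; v = g·t = 22.8 m/s.
Total time = 2.00 + 1.53 + 2.32 = 5.86 s

5.86 s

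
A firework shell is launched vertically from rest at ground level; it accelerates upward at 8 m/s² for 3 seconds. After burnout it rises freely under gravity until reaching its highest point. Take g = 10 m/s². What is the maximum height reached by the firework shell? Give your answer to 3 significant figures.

64.8 m

Phase 1 (powered ascent): v₀ = 0 m/s, a = 8 m/s².
v = v₀ + at = 0 + (8)(3) = 24.0 m/s
Δx = v₀t + ½at² = 0·3 + 0.5·8·3² = 36.0 m

Phase 2 (coasting upward): v₀ = 24.0 m/s, a = -10 m/s².
v = v₀ + at → t = (0 − 24.0) / -10 = 2.40 s
v² = v₀² + 2aΔx → Δx = (0² − 24.0²)/(2·-10) = 28.8 m
Maximum height = 36.0 + 28.8 = 64.8 m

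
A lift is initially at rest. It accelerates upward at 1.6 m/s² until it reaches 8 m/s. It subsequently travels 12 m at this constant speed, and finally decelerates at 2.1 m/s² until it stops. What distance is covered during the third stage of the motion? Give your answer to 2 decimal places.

15.24 m

Phase 1 (accelerating): v₀ = 0 m/s, a = 1.6 m/s².
v = v₀ + at → t = (8 − 0) / 1.6 = 5.00 s
v² = v₀² + 2aΔx → Δx = (8² − 0²)/(2·1.6) = 20.0 m

Phase 2 (constant speed): v₀ = 8.00 m/s, a = 0 m/s².
Constant speed: t = d/v = 12/8.00 = 1.50 s

Phase 3 (decelerating): v₀ = 8.00 m/s, a = -2.1 m/s².
v = v₀ + at → t = (0 − 8.00) / -2.1 = 3.81 s
v² = v₀² + 2aΔx → Δx = (0² − 8.00²)/(2·-2.1) = 15.2 m
Distance in phase 3 = 15.2 m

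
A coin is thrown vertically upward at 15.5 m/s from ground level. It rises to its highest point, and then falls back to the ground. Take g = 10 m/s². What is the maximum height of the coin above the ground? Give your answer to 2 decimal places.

12.01 m

Phase 1 (rising): v₀ = 15.5 m/s, a = -10 m/s².
v = v₀ + at → t = (0 − 15.5) / -10 = 1.55 s
v² = v₀² + 2aΔx → Δx = (0² − 15.5²)/(2·-10) = 12.0 m
Maximum height = 12.0 m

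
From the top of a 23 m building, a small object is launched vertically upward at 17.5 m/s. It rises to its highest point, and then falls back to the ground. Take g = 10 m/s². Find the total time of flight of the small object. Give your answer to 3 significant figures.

4.52 s

Phase 1 (rising): v₀ = 17.5 m/s, a = -10 m/s².
v = v₀ + at → t = (0 − 17.5) / -10 = 1.75 s
v² = v₀² + 2aΔx → Δx = (0² − 17.5²)/(2·-10) = 15.3 m

Phase 2 (falling): v₀ = 0 m/s, a = -10 m/s².
Falls 38.3 m from rest: t = √(2·38.3/10) = 2.77 s; v = g·t = 27.7 m/s.
Total time = 1.75 + 2.77 = 4.52 s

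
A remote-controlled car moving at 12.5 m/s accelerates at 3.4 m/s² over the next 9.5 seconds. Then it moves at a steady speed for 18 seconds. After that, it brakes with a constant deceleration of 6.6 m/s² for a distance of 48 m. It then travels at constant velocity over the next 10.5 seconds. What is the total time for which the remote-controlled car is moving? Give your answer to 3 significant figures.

39.2 s

Phase 1 (accelerating): v₀ = 12.5 m/s, a = 3.4 m/s².
v = v₀ + at = 12.5 + (3.4)(9.5) = 44.8 m/s
Δx = v₀t + ½at² = 12.5·9.5 + 0.5·3.4·9.5² = 272 m

Phase 2 (constant speed): v₀ = 44.8 m/s, a = 0 m/s².
v = v₀ + at = 44.8 + (0)(18) = 44.8 m/s
Δx = v₀t + ½at² = 44.8·18 + 0.5·0·18² = 806 m

Phase 3 (decelerating): v₀ = 44.8 m/s, a = -6.6 m/s².
v² = v₀² + 2aΔx = 44.8² + 2·-6.6·48 = 1370 → v = 37.1 m/s
t = (v − v₀)/a = (37.1 − 44.8)/-6.6 = 1.17 s

Phase 4 (constant speed): v₀ = 37.1 m/s, a = 0 m/s².
v = v₀ + at = 37.1 + (0)(10.5) = 37.1 m/s
Δx = v₀t + ½at² = 37.1·10.5 + 0.5·0·10.5² = 389 m
Total time = 9.50 + 18.0 + 1.17 + 10.5 = 39.2 s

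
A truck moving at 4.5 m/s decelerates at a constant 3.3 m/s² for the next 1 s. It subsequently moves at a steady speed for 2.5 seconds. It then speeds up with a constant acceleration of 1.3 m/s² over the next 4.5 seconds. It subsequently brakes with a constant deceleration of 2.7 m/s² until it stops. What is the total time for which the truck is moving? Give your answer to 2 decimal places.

10.61 s

Phase 1 (decelerating): v₀ = 4.50 m/s, a = -3.3 m/s².
v = v₀ + at = 4.50 + (-3.3)(1) = 1.20 m/s
Δx = v₀t + ½at² = 4.50·1 + 0.5·-3.3·1² = 2.85 m

Phase 2 (constant speed): v₀ = 1.20 m/s, a = 0 m/s².
v = v₀ + at = 1.20 + (0)(2.5) = 1.20 m/s
Δx = v₀t + ½at² = 1.20·2.5 + 0.5·0·2.5² = 3.00 m

Phase 3 (accelerating): v₀ = 1.20 m/s, a = 1.3 m/s².
v = v₀ + at = 1.20 + (1.3)(4.5) = 7.05 m/s
Δx = v₀t + ½at² = 1.20·4.5 + 0.5·1.3·4.5² = 18.6 m

Phase 4 (decelerating): v₀ = 7.05 m/s, a = -2.7 m/s².
v = v₀ + at → t = (0 − 7.05) / -2.7 = 2.61 s
v² = v₀² + 2aΔx → Δx = (0² − 7.05²)/(2·-2.7) = 9.20 m
Total time = 1.00 + 2.50 + 4.50 + 2.61 = 10.6 s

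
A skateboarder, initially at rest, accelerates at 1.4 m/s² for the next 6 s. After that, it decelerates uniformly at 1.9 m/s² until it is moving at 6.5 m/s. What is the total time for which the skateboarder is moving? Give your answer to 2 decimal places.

7.00 s

Phase 1 (accelerating): v₀ = 0 m/s, a = 1.4 m/s².
v = v₀ + at = 0 + (1.4)(6) = 8.40 m/s
Δx = v₀t + ½at² = 0·6 + 0.5·1.4·6² = 25.2 m

Phase 2 (decelerating): v₀ = 8.40 m/s, a = -1.9 m/s².
v = v₀ + at → t = (6.5 − 8.40) / -1.9 = 1.00 s
v² = v₀² + 2aΔx → Δx = (6.5² − 8.40²)/(2·-1.9) = 7.45 m
Total time = 6.00 + 1.00 = 7.00 s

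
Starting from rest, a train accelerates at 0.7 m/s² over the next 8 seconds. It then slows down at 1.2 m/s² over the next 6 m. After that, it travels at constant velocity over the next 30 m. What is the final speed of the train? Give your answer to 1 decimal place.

Phase 1 (accelerating): v₀ = 0 m/s, a = 0.7 m/s².
v = v₀ + at = 0 + (0.7)(8) = 5.60 m/s
Δx = v₀t + ½at² = 0·8 + 0.5·0.7·8² = 22.4 m

Phase 2 (decelerating): v₀ = 5.60 m/s, a = -1.2 m/s².
v² = v₀² + 2aΔx = 5.60² + 2·-1.2·6 = 17.0 → v = 4.12 m/s
t = (v − v₀)/a = (4.12 − 5.60)/-1.2 = 1.23 s

Phase 3 (constant speed): v₀ = 4.12 m/s, a = 0 m/s².
Constant speed: t = d/v = 30/4.12 = 7.28 s
Final speed = 4.12 m/s

4.1 m/s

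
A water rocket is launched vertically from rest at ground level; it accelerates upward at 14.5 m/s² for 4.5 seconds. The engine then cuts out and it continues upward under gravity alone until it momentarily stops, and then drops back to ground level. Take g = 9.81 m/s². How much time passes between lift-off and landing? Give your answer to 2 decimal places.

Phase 1 (powered ascent): v₀ = 0 m/s, a = 14.5 m/s².
v = v₀ + at = 0 + (14.5)(4.5) = 65.2 m/s
Δx = v₀t + ½at² = 0·4.5 + 0.5·14.5·4.5² = 147 m

Phase 2 (coasting upward): v₀ = 65.2 m/s, a = -9.81 m/s².
v = v₀ + at → t = (0 − 65.2) / -9.81 = 6.65 s
v² = v₀² + 2aΔx → Δx = (0² − 65.2²)/(2·-9.81) = 217 m

Phase 3 (free fall): v₀ = 0 m/s, a = -9.81 m/s².
Falls 364 m from rest: t = √(2·364/9.81) = 8.61 s; v = g·t = 84.5 m/s.
Total time = 4.50 + 6.65 + 8.61 = 19.8 s

19.76 s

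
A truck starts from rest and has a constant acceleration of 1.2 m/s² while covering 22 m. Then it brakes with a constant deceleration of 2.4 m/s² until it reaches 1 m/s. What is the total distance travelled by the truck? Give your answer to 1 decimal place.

Phase 1 (accelerating): v₀ = 0 m/s, a = 1.2 m/s².
v² = v₀² + 2aΔx = 0² + 2·1.2·22 = 52.8 → v = 7.27 m/s
t = (v − v₀)/a = (7.27 − 0)/1.2 = 6.06 s

Phase 2 (decelerating): v₀ = 7.27 m/s, a = -2.4 m/s².
v = v₀ + at → t = (1 − 7.27) / -2.4 = 2.61 s
v² = v₀² + 2aΔx → Δx = (1² − 7.27²)/(2·-2.4) = 10.8 m
Total distance = 22.0 + 10.8 = 32.8 m

32.8 m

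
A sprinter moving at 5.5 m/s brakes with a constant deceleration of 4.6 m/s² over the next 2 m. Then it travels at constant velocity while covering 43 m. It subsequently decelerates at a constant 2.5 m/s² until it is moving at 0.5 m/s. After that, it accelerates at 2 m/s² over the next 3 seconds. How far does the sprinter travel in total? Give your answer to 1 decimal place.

Phase 1 (decelerating): v₀ = 5.50 m/s, a = -4.6 m/s².
v² = v₀² + 2aΔx = 5.50² + 2·-4.6·2 = 11.9 → v = 3.44 m/s
t = (v − v₀)/a = (3.44 − 5.50)/-4.6 = 0.447 s

Phase 2 (constant speed): v₀ = 3.44 m/s, a = 0 m/s².
Constant speed: t = d/v = 43/3.44 = 12.5 s

Phase 3 (decelerating): v₀ = 3.44 m/s, a = -2.5 m/s².
v = v₀ + at → t = (0.5 − 3.44) / -2.5 = 1.18 s
v² = v₀² + 2aΔx → Δx = (0.5² − 3.44²)/(2·-2.5) = 2.32 m

Phase 4 (accelerating): v₀ = 0.500 m/s, a = 2 m/s².
v = v₀ + at = 0.500 + (2)(3) = 6.50 m/s
Δx = v₀t + ½at² = 0.500·3 + 0.5·2·3² = 10.5 m
Total distance = 2.00 + 43.0 + 2.32 + 10.5 = 57.8 m

57.8 m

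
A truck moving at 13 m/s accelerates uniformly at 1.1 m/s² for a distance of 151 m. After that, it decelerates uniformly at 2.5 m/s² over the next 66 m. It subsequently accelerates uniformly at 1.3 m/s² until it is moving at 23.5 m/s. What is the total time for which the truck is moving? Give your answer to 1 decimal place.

20.3 s

Phase 1 (accelerating): v₀ = 13.0 m/s, a = 1.1 m/s².
v² = v₀² + 2aΔx = 13.0² + 2·1.1·151 = 501 → v = 22.4 m/s
t = (v − v₀)/a = (22.4 − 13.0)/1.1 = 8.53 s

Phase 2 (decelerating): v₀ = 22.4 m/s, a = -2.5 m/s².
v² = v₀² + 2aΔx = 22.4² + 2·-2.5·66 = 171 → v = 13.1 m/s
t = (v − v₀)/a = (13.1 − 22.4)/-2.5 = 3.72 s

Phase 3 (accelerating): v₀ = 13.1 m/s, a = 1.3 m/s².
v = v₀ + at → t = (23.5 − 13.1) / 1.3 = 8.01 s
v² = v₀² + 2aΔx → Δx = (23.5² − 13.1²)/(2·1.3) = 147 m
Total time = 8.53 + 3.72 + 8.01 = 20.3 s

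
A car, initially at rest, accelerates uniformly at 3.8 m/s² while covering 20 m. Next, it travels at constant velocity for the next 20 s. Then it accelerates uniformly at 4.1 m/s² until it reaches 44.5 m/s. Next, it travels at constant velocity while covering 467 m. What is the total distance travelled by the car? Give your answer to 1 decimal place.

956.5 m

Phase 1 (accelerating): v₀ = 0 m/s, a = 3.8 m/s².
v² = v₀² + 2aΔx = 0² + 2·3.8·20 = 152 → v = 12.3 m/s
t = (v − v₀)/a = (12.3 − 0)/3.8 = 3.24 s

Phase 2 (constant speed): v₀ = 12.3 m/s, a = 0 m/s².
v = v₀ + at = 12.3 + (0)(20) = 12.3 m/s
Δx = v₀t + ½at² = 12.3·20 + 0.5·0·20² = 247 m

Phase 3 (accelerating): v₀ = 12.3 m/s, a = 4.1 m/s².
v = v₀ + at → t = (44.5 − 12.3) / 4.1 = 7.85 s
v² = v₀² + 2aΔx → Δx = (44.5² − 12.3²)/(2·4.1) = 223 m

Phase 4 (constant speed): v₀ = 44.5 m/s, a = 0 m/s².
Constant speed: t = d/v = 467/44.5 = 10.5 s
Total distance = 20.0 + 247 + 223 + 467 = 957 m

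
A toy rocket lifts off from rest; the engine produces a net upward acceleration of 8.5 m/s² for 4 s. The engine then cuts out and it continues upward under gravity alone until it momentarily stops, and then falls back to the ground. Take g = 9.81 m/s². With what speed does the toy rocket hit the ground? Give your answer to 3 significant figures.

49.9 m/s

Phase 1 (powered ascent): v₀ = 0 m/s, a = 8.5 m/s².
v = v₀ + at = 0 + (8.5)(4) = 34.0 m/s
Δx = v₀t + ½at² = 0·4 + 0.5·8.5·4² = 68.0 m

Phase 2 (coasting upward): v₀ = 34.0 m/s, a = -9.81 m/s².
v = v₀ + at → t = (0 − 34.0) / -9.81 = 3.47 s
v² = v₀² + 2aΔx → Δx = (0² − 34.0²)/(2·-9.81) = 58.9 m

Phase 3 (free fall): v₀ = 0 m/s, a = -9.81 m/s².
Falls 127 m from rest: t = √(2·127/9.81) = 5.09 s; v = g·t = 49.9 m/s.
Impact speed = 49.9 m/s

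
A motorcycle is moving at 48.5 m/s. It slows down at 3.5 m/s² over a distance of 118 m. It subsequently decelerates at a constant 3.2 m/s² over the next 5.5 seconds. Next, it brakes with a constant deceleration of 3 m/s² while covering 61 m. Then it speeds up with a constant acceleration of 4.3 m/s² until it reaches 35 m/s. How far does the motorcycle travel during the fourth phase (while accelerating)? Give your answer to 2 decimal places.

131.41 m

Phase 1 (decelerating): v₀ = 48.5 m/s, a = -3.5 m/s².
v² = v₀² + 2aΔx = 48.5² + 2·-3.5·118 = 1530 → v = 39.1 m/s
t = (v − v₀)/a = (39.1 − 48.5)/-3.5 = 2.70 s

Phase 2 (decelerating): v₀ = 39.1 m/s, a = -3.2 m/s².
v = v₀ + at = 39.1 + (-3.2)(5.5) = 21.5 m/s
Δx = v₀t + ½at² = 39.1·5.5 + 0.5·-3.2·5.5² = 166 m

Phase 3 (decelerating): v₀ = 21.5 m/s, a = -3 m/s².
v² = v₀² + 2aΔx = 21.5² + 2·-3·61 = 94.8 → v = 9.74 m/s
t = (v − v₀)/a = (9.74 − 21.5)/-3 = 3.91 s

Phase 4 (accelerating): v₀ = 9.74 m/s, a = 4.3 m/s².
v = v₀ + at → t = (35 − 9.74) / 4.3 = 5.87 s
v² = v₀² + 2aΔx → Δx = (35² − 9.74²)/(2·4.3) = 131 m
Distance in phase 4 = 131 m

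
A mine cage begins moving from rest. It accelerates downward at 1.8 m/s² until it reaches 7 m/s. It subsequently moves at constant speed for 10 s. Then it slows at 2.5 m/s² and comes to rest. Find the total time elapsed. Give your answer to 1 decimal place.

16.7 s

Phase 1 (accelerating): v₀ = 0 m/s, a = 1.8 m/s².
v = v₀ + at → t = (7 − 0) / 1.8 = 3.89 s
v² = v₀² + 2aΔx → Δx = (7² − 0²)/(2·1.8) = 13.6 m

Phase 2 (constant speed): v₀ = 7.00 m/s, a = 0 m/s².
v = v₀ + at = 7.00 + (0)(10) = 7.00 m/s
Δx = v₀t + ½at² = 7.00·10 + 0.5·0·10² = 70.0 m

Phase 3 (decelerating): v₀ = 7.00 m/s, a = -2.5 m/s².
v = v₀ + at → t = (0 − 7.00) / -2.5 = 2.80 s
v² = v₀² + 2aΔx → Δx = (0² − 7.00²)/(2·-2.5) = 9.80 m
Total time = 3.89 + 10.0 + 2.80 = 16.7 s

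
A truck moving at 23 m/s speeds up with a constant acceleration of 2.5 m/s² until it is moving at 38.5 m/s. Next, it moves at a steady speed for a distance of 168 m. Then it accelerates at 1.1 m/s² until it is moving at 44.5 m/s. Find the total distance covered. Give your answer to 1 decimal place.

585.0 m

Phase 1 (accelerating): v₀ = 23.0 m/s, a = 2.5 m/s².
v = v₀ + at → t = (38.5 − 23.0) / 2.5 = 6.20 s
v² = v₀² + 2aΔx → Δx = (38.5² − 23.0²)/(2·2.5) = 191 m

Phase 2 (constant speed): v₀ = 38.5 m/s, a = 0 m/s².
Constant speed: t = d/v = 168/38.5 = 4.36 s

Phase 3 (accelerating): v₀ = 38.5 m/s, a = 1.1 m/s².
v = v₀ + at → t = (44.5 − 38.5) / 1.1 = 5.45 s
v² = v₀² + 2aΔx → Δx = (44.5² − 38.5²)/(2·1.1) = 226 m
Total distance = 191 + 168 + 226 = 585 m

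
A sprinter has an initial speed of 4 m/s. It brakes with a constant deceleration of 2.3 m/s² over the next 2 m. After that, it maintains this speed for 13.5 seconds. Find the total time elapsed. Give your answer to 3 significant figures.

Phase 1 (decelerating): v₀ = 4.00 m/s, a = -2.3 m/s².
v² = v₀² + 2aΔx = 4.00² + 2·-2.3·2 = 6.80 → v = 2.61 m/s
t = (v − v₀)/a = (2.61 − 4.00)/-2.3 = 0.605 s

Phase 2 (constant speed): v₀ = 2.61 m/s, a = 0 m/s².
v = v₀ + at = 2.61 + (0)(13.5) = 2.61 m/s
Δx = v₀t + ½at² = 2.61·13.5 + 0.5·0·13.5² = 35.2 m
Total time = 0.605 + 13.5 = 14.1 s

14.1 s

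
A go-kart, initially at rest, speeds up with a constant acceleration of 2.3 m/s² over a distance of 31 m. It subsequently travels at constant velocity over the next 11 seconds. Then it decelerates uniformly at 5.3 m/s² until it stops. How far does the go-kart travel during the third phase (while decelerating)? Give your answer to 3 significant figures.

Phase 1 (accelerating): v₀ = 0 m/s, a = 2.3 m/s².
v² = v₀² + 2aΔx = 0² + 2·2.3·31 = 143 → v = 11.9 m/s
t = (v − v₀)/a = (11.9 − 0)/2.3 = 5.19 s

Phase 2 (constant speed): v₀ = 11.9 m/s, a = 0 m/s².
v = v₀ + at = 11.9 + (0)(11) = 11.9 m/s
Δx = v₀t + ½at² = 11.9·11 + 0.5·0·11² = 131 m

Phase 3 (decelerating): v₀ = 11.9 m/s, a = -5.3 m/s².
v = v₀ + at → t = (0 − 11.9) / -5.3 = 2.25 s
v² = v₀² + 2aΔx → Δx = (0² − 11.9²)/(2·-5.3) = 13.5 m
Distance in phase 3 = 13.5 m

13.5 m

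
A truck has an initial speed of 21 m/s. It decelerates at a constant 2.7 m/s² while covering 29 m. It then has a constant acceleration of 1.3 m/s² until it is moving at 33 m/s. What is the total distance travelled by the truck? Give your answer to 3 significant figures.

338 m

Phase 1 (decelerating): v₀ = 21.0 m/s, a = -2.7 m/s².
v² = v₀² + 2aΔx = 21.0² + 2·-2.7·29 = 284 → v = 16.9 m/s
t = (v − v₀)/a = (16.9 − 21.0)/-2.7 = 1.53 s

Phase 2 (accelerating): v₀ = 16.9 m/s, a = 1.3 m/s².
v = v₀ + at → t = (33 − 16.9) / 1.3 = 12.4 s
v² = v₀² + 2aΔx → Δx = (33² − 16.9²)/(2·1.3) = 309 m
Total distance = 29.0 + 309 = 338 m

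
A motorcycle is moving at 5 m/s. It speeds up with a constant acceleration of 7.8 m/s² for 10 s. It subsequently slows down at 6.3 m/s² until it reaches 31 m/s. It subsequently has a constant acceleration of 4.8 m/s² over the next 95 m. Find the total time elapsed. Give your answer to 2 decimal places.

Phase 1 (accelerating): v₀ = 5.00 m/s, a = 7.8 m/s².
v = v₀ + at = 5.00 + (7.8)(10) = 83.0 m/s
Δx = v₀t + ½at² = 5.00·10 + 0.5·7.8·10² = 440 m

Phase 2 (decelerating): v₀ = 83.0 m/s, a = -6.3 m/s².
v = v₀ + at → t = (31 − 83.0) / -6.3 = 8.25 s
v² = v₀² + 2aΔx → Δx = (31² − 83.0²)/(2·-6.3) = 470 m

Phase 3 (accelerating): v₀ = 31.0 m/s, a = 4.8 m/s².
v² = v₀² + 2aΔx = 31.0² + 2·4.8·95 = 1870 → v = 43.3 m/s
t = (v − v₀)/a = (43.3 − 31.0)/4.8 = 2.56 s
Total time = 10.0 + 8.25 + 2.56 = 20.8 s

20.81 s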